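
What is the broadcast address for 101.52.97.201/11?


Network: 101.32.0.0/11
Host bits = 21
Set all host bits to 1:
Broadcast: 101.63.255.255


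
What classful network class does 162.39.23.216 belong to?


First octet: 162
Binary: 10100010
10xxxxxx -> Class B (128-191)
Class B, default mask 255.255.0.0 (/16)


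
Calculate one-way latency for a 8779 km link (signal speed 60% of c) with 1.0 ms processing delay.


Speed = 0.6 * 3e5 km/s = 180000 km/s
Propagation delay = 8779 / 180000 = 0.0488 s = 48.7722 ms
Processing delay = 1.0 ms
Total one-way latency = 49.7722 ms


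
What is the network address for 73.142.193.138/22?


IP:   01001001.10001110.11000001.10001010
Mask: 11111111.11111111.11111100.00000000
AND operation:
Net:  01001001.10001110.11000000.00000000
Network: 73.142.192.0/22


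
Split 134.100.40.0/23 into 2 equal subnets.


New prefix = 23 + 1 = 24
Each subnet has 256 addresses
  134.100.40.0/24
  134.100.41.0/24
Subnets: 134.100.40.0/24, 134.100.41.0/24


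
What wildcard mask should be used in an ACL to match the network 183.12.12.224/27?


Subnet mask: 255.255.255.224
Wildcard = 255.255.255.255 - subnet mask
255 - 255 = 0
255 - 255 = 0
255 - 255 = 0
255 - 224 = 31
Wildcard: 0.0.0.31


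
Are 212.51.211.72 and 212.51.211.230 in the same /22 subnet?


Mask: 255.255.252.0
212.51.211.72 AND mask = 212.51.208.0
212.51.211.230 AND mask = 212.51.208.0
Yes, same subnet (212.51.208.0)


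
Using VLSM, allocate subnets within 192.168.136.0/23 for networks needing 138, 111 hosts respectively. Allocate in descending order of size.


138 hosts -> /24 (254 usable): 192.168.136.0/24
111 hosts -> /25 (126 usable): 192.168.137.0/25
Allocation: 192.168.136.0/24 (138 hosts, 254 usable); 192.168.137.0/25 (111 hosts, 126 usable)


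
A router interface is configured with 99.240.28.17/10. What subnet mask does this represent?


/10 means 10 network bits, 22 host bits
Binary: 11111111110000000000000000000000
Mask: 255.192.0.0


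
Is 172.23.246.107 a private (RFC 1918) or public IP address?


RFC 1918 private ranges:
  10.0.0.0/8 (10.0.0.0 - 10.255.255.255)
  172.16.0.0/12 (172.16.0.0 - 172.31.255.255)
  192.168.0.0/16 (192.168.0.0 - 192.168.255.255)
Private (in 172.16.0.0/12)


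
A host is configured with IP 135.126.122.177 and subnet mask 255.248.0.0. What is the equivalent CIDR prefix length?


Binary: 11111111.11111000.00000000.00000000
Count leading 1s
Prefix: /13


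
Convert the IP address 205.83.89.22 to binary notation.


205 = 11001101
83 = 01010011
89 = 01011001
22 = 00010110
Binary: 11001101.01010011.01011001.00010110


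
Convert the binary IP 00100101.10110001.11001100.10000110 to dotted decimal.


00100101 = 37
10110001 = 177
11001100 = 204
10000110 = 134
IP: 37.177.204.134


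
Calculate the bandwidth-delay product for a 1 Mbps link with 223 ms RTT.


BDP = bandwidth * RTT
= 1 Mbps * 223 ms
= 1 * 1e6 * 223 / 1000 bits
= 223000 bits
= 27875 bytes
= 27.2217 KB
BDP = 223000 bits (27875 bytes)


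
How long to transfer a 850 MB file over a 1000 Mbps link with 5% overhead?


Effective throughput = 1000 * (1 - 5/100) = 950 Mbps
File size in Mb = 850 * 8 = 6800 Mb
Time = 6800 / 950
Time = 7.1579 seconds


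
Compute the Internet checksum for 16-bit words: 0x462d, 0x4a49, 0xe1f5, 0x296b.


Sum all words (with carry folding):
+ 0x462d = 0x462d
+ 0x4a49 = 0x9076
+ 0xe1f5 = 0x726c
+ 0x296b = 0x9bd7
One's complement: ~0x9bd7
Checksum = 0x6428


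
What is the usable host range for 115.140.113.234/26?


Network: 115.140.113.192
Broadcast: 115.140.113.255
First usable = network + 1
Last usable = broadcast - 1
Range: 115.140.113.193 to 115.140.113.254


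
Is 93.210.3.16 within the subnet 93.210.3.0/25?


Subnet network: 93.210.3.0
Test IP AND mask: 93.210.3.0
Yes, 93.210.3.16 is in 93.210.3.0/25


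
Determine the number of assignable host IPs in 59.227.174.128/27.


Host bits = 32 - 27 = 5
Total addresses = 2^5 = 32
Usable = total - 2 (network and broadcast)
Usable hosts: 30


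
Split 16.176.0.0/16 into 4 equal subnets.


New prefix = 16 + 2 = 18
Each subnet has 16384 addresses
  16.176.0.0/18
  16.176.64.0/18
  16.176.128.0/18
  16.176.192.0/18
Subnets: 16.176.0.0/18, 16.176.64.0/18, 16.176.128.0/18, 16.176.192.0/18


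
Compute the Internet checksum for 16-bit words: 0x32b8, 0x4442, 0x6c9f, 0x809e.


Sum all words (with carry folding):
+ 0x32b8 = 0x32b8
+ 0x4442 = 0x76fa
+ 0x6c9f = 0xe399
+ 0x809e = 0x6438
One's complement: ~0x6438
Checksum = 0x9bc7


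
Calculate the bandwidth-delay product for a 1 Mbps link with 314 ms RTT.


BDP = bandwidth * RTT
= 1 Mbps * 314 ms
= 1 * 1e6 * 314 / 1000 bits
= 314000 bits
= 39250 bytes
= 38.3301 KB
BDP = 314000 bits (39250 bytes)


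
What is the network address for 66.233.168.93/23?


IP:   01000010.11101001.10101000.01011101
Mask: 11111111.11111111.11111110.00000000
AND operation:
Net:  01000010.11101001.10101000.00000000
Network: 66.233.168.0/23


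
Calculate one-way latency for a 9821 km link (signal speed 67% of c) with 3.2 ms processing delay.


Speed = 0.67 * 3e5 km/s = 201000 km/s
Propagation delay = 9821 / 201000 = 0.0489 s = 48.8607 ms
Processing delay = 3.2 ms
Total one-way latency = 52.0607 ms


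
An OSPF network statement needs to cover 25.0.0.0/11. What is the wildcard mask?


Subnet mask: 255.224.0.0
Wildcard = 255.255.255.255 - subnet mask
255 - 255 = 0
255 - 224 = 31
255 - 0 = 255
255 - 0 = 255
Wildcard: 0.31.255.255


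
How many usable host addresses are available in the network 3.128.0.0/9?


Host bits = 32 - 9 = 23
Total addresses = 2^23 = 8388608
Usable = total - 2 (network and broadcast)
Usable hosts: 8388606


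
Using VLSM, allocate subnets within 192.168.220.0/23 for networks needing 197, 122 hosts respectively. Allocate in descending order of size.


197 hosts -> /24 (254 usable): 192.168.220.0/24
122 hosts -> /25 (126 usable): 192.168.221.0/25
Allocation: 192.168.220.0/24 (197 hosts, 254 usable); 192.168.221.0/25 (122 hosts, 126 usable)


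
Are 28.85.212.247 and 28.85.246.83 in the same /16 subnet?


Mask: 255.255.0.0
28.85.212.247 AND mask = 28.85.0.0
28.85.246.83 AND mask = 28.85.0.0
Yes, same subnet (28.85.0.0)


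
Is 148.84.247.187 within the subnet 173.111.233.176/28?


Subnet network: 173.111.233.176
Test IP AND mask: 148.84.247.176
No, 148.84.247.187 is not in 173.111.233.176/28


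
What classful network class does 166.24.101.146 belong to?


First octet: 166
Binary: 10100110
10xxxxxx -> Class B (128-191)
Class B, default mask 255.255.0.0 (/16)


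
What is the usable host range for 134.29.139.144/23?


Network: 134.29.138.0
Broadcast: 134.29.139.255
First usable = network + 1
Last usable = broadcast - 1
Range: 134.29.138.1 to 134.29.139.254


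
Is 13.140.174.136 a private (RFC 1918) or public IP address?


RFC 1918 private ranges:
  10.0.0.0/8 (10.0.0.0 - 10.255.255.255)
  172.16.0.0/12 (172.16.0.0 - 172.31.255.255)
  192.168.0.0/16 (192.168.0.0 - 192.168.255.255)
Public (not in any RFC 1918 range)


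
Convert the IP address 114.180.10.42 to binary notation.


114 = 01110010
180 = 10110100
10 = 00001010
42 = 00101010
Binary: 01110010.10110100.00001010.00101010


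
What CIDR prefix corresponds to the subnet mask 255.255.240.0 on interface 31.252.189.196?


Binary: 11111111.11111111.11110000.00000000
Count leading 1s
Prefix: /20


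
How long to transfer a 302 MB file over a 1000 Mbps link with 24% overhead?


Effective throughput = 1000 * (1 - 24/100) = 760 Mbps
File size in Mb = 302 * 8 = 2416 Mb
Time = 2416 / 760
Time = 3.1789 seconds


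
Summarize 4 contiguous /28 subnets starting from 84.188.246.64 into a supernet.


Original prefix: /28
Number of subnets: 4 = 2^2
New prefix = 28 - 2 = 26
Supernet: 84.188.246.64/26


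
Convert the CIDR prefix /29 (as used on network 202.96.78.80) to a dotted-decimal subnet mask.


/29 means 29 network bits, 3 host bits
Binary: 11111111111111111111111111111000
Mask: 255.255.255.248


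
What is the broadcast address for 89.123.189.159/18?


Network: 89.123.128.0/18
Host bits = 14
Set all host bits to 1:
Broadcast: 89.123.191.255


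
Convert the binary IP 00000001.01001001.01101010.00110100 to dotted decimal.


00000001 = 1
01001001 = 73
01101010 = 106
00110100 = 52
IP: 1.73.106.52


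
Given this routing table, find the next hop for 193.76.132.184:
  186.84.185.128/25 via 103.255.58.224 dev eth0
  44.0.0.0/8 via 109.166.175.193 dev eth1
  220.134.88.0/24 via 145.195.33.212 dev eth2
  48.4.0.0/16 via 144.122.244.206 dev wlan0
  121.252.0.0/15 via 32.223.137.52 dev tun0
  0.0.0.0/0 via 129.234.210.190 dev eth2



Longest prefix match for 193.76.132.184:
  /25 186.84.185.128: no
  /8 44.0.0.0: no
  /24 220.134.88.0: no
  /16 48.4.0.0: no
  /15 121.252.0.0: no
  /0 0.0.0.0: MATCH
Selected: next-hop 129.234.210.190 via eth2 (matched /0)


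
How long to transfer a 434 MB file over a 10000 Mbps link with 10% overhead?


Effective throughput = 10000 * (1 - 10/100) = 9000 Mbps
File size in Mb = 434 * 8 = 3472 Mb
Time = 3472 / 9000
Time = 0.3858 seconds


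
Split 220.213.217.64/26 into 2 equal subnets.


New prefix = 26 + 1 = 27
Each subnet has 32 addresses
  220.213.217.64/27
  220.213.217.96/27
Subnets: 220.213.217.64/27, 220.213.217.96/27


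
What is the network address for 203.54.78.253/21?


IP:   11001011.00110110.01001110.11111101
Mask: 11111111.11111111.11111000.00000000
AND operation:
Net:  11001011.00110110.01001000.00000000
Network: 203.54.72.0/21


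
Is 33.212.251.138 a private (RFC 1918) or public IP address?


RFC 1918 private ranges:
  10.0.0.0/8 (10.0.0.0 - 10.255.255.255)
  172.16.0.0/12 (172.16.0.0 - 172.31.255.255)
  192.168.0.0/16 (192.168.0.0 - 192.168.255.255)
Public (not in any RFC 1918 range)


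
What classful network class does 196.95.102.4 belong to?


First octet: 196
Binary: 11000100
110xxxxx -> Class C (192-223)
Class C, default mask 255.255.255.0 (/24)


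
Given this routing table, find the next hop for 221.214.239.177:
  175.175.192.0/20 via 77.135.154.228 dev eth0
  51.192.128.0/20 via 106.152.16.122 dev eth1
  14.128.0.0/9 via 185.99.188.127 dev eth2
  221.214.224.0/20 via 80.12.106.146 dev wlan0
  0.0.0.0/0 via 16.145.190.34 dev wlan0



Longest prefix match for 221.214.239.177:
  /20 175.175.192.0: no
  /20 51.192.128.0: no
  /9 14.128.0.0: no
  /20 221.214.224.0: MATCH
  /0 0.0.0.0: MATCH
Selected: next-hop 80.12.106.146 via wlan0 (matched /20)


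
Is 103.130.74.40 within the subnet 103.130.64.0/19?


Subnet network: 103.130.64.0
Test IP AND mask: 103.130.64.0
Yes, 103.130.74.40 is in 103.130.64.0/19


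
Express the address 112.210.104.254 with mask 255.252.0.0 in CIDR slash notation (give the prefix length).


Binary: 11111111.11111100.00000000.00000000
Count leading 1s
Prefix: /14


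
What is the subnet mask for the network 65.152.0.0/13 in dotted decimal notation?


/13 means 13 network bits, 19 host bits
Binary: 11111111111110000000000000000000
Mask: 255.248.0.0


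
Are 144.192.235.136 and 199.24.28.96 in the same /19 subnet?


Mask: 255.255.224.0
144.192.235.136 AND mask = 144.192.224.0
199.24.28.96 AND mask = 199.24.0.0
No, different subnets (144.192.224.0 vs 199.24.0.0)


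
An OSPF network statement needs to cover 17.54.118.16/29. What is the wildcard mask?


Subnet mask: 255.255.255.248
Wildcard = 255.255.255.255 - subnet mask
255 - 255 = 0
255 - 255 = 0
255 - 255 = 0
255 - 248 = 7
Wildcard: 0.0.0.7


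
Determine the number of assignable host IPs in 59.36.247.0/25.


Host bits = 32 - 25 = 7
Total addresses = 2^7 = 128
Usable = total - 2 (network and broadcast)
Usable hosts: 126


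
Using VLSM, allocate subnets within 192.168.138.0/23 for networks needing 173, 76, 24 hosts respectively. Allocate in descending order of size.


173 hosts -> /24 (254 usable): 192.168.138.0/24
76 hosts -> /25 (126 usable): 192.168.139.0/25
24 hosts -> /27 (30 usable): 192.168.139.128/27
Allocation: 192.168.138.0/24 (173 hosts, 254 usable); 192.168.139.0/25 (76 hosts, 126 usable); 192.168.139.128/27 (24 hosts, 30 usable)


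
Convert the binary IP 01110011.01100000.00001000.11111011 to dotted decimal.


01110011 = 115
01100000 = 96
00001000 = 8
11111011 = 251
IP: 115.96.8.251


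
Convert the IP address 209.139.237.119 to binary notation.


209 = 11010001
139 = 10001011
237 = 11101101
119 = 01110111
Binary: 11010001.10001011.11101101.01110111


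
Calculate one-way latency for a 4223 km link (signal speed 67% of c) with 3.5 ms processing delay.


Speed = 0.67 * 3e5 km/s = 201000 km/s
Propagation delay = 4223 / 201000 = 0.021 s = 21.01 ms
Processing delay = 3.5 ms
Total one-way latency = 24.51 ms


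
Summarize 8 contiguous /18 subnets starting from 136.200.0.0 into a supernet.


Original prefix: /18
Number of subnets: 8 = 2^3
New prefix = 18 - 3 = 15
Supernet: 136.200.0.0/15


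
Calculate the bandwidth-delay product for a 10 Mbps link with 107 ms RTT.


BDP = bandwidth * RTT
= 10 Mbps * 107 ms
= 10 * 1e6 * 107 / 1000 bits
= 1070000 bits
= 133750 bytes
= 130.6152 KB
BDP = 1070000 bits (133750 bytes)


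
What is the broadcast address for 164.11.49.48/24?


Network: 164.11.49.0/24
Host bits = 8
Set all host bits to 1:
Broadcast: 164.11.49.255


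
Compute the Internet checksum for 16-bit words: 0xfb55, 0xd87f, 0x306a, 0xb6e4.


Sum all words (with carry folding):
+ 0xfb55 = 0xfb55
+ 0xd87f = 0xd3d5
+ 0x306a = 0x0440
+ 0xb6e4 = 0xbb24
One's complement: ~0xbb24
Checksum = 0x44db


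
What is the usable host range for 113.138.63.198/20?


Network: 113.138.48.0
Broadcast: 113.138.63.255
First usable = network + 1
Last usable = broadcast - 1
Range: 113.138.48.1 to 113.138.63.254


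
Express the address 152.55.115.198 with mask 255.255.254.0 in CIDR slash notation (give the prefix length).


Binary: 11111111.11111111.11111110.00000000
Count leading 1s
Prefix: /23


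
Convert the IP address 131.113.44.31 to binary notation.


131 = 10000011
113 = 01110001
44 = 00101100
31 = 00011111
Binary: 10000011.01110001.00101100.00011111


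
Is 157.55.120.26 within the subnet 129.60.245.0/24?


Subnet network: 129.60.245.0
Test IP AND mask: 157.55.120.0
No, 157.55.120.26 is not in 129.60.245.0/24


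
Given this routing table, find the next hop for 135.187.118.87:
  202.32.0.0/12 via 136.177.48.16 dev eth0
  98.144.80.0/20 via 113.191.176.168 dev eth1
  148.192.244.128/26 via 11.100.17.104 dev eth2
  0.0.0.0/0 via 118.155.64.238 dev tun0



Longest prefix match for 135.187.118.87:
  /12 202.32.0.0: no
  /20 98.144.80.0: no
  /26 148.192.244.128: no
  /0 0.0.0.0: MATCH
Selected: next-hop 118.155.64.238 via tun0 (matched /0)


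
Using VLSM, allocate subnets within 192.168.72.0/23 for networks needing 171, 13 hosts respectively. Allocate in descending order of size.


171 hosts -> /24 (254 usable): 192.168.72.0/24
13 hosts -> /28 (14 usable): 192.168.73.0/28
Allocation: 192.168.72.0/24 (171 hosts, 254 usable); 192.168.73.0/28 (13 hosts, 14 usable)


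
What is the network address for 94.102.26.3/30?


IP:   01011110.01100110.00011010.00000011
Mask: 11111111.11111111.11111111.11111100
AND operation:
Net:  01011110.01100110.00011010.00000000
Network: 94.102.26.0/30


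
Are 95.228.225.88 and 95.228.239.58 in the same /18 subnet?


Mask: 255.255.192.0
95.228.225.88 AND mask = 95.228.192.0
95.228.239.58 AND mask = 95.228.192.0
Yes, same subnet (95.228.192.0)


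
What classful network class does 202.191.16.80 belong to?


First octet: 202
Binary: 11001010
110xxxxx -> Class C (192-223)
Class C, default mask 255.255.255.0 (/24)


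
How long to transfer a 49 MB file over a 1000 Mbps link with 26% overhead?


Effective throughput = 1000 * (1 - 26/100) = 740 Mbps
File size in Mb = 49 * 8 = 392 Mb
Time = 392 / 740
Time = 0.5297 seconds


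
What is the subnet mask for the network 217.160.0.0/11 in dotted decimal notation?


/11 means 11 network bits, 21 host bits
Binary: 11111111111000000000000000000000
Mask: 255.224.0.0


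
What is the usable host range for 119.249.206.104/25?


Network: 119.249.206.0
Broadcast: 119.249.206.127
First usable = network + 1
Last usable = broadcast - 1
Range: 119.249.206.1 to 119.249.206.126


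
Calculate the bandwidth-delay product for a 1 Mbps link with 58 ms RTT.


BDP = bandwidth * RTT
= 1 Mbps * 58 ms
= 1 * 1e6 * 58 / 1000 bits
= 58000 bits
= 7250 bytes
= 7.0801 KB
BDP = 58000 bits (7250 bytes)


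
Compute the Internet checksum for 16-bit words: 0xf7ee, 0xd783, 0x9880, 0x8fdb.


Sum all words (with carry folding):
+ 0xf7ee = 0xf7ee
+ 0xd783 = 0xcf72
+ 0x9880 = 0x67f3
+ 0x8fdb = 0xf7ce
One's complement: ~0xf7ce
Checksum = 0x0831


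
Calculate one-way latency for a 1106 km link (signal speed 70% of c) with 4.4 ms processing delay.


Speed = 0.7 * 3e5 km/s = 210000 km/s
Propagation delay = 1106 / 210000 = 0.0053 s = 5.2667 ms
Processing delay = 4.4 ms
Total one-way latency = 9.6667 ms


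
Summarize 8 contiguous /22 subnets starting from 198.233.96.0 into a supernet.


Original prefix: /22
Number of subnets: 8 = 2^3
New prefix = 22 - 3 = 19
Supernet: 198.233.96.0/19


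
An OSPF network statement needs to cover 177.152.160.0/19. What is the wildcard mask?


Subnet mask: 255.255.224.0
Wildcard = 255.255.255.255 - subnet mask
255 - 255 = 0
255 - 255 = 0
255 - 224 = 31
255 - 0 = 255
Wildcard: 0.0.31.255


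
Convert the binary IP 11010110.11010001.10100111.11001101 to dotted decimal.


11010110 = 214
11010001 = 209
10100111 = 167
11001101 = 205
IP: 214.209.167.205


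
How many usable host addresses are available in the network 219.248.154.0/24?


Host bits = 32 - 24 = 8
Total addresses = 2^8 = 256
Usable = total - 2 (network and broadcast)
Usable hosts: 254


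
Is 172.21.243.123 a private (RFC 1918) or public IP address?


RFC 1918 private ranges:
  10.0.0.0/8 (10.0.0.0 - 10.255.255.255)
  172.16.0.0/12 (172.16.0.0 - 172.31.255.255)
  192.168.0.0/16 (192.168.0.0 - 192.168.255.255)
Private (in 172.16.0.0/12)


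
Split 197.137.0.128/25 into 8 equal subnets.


New prefix = 25 + 3 = 28
Each subnet has 16 addresses
  197.137.0.128/28
  197.137.0.144/28
  197.137.0.160/28
  197.137.0.176/28
  197.137.0.192/28
  197.137.0.208/28
  197.137.0.224/28
  197.137.0.240/28
Subnets: 197.137.0.128/28, 197.137.0.144/28, 197.137.0.160/28, 197.137.0.176/28, 197.137.0.192/28, 197.137.0.208/28, 197.137.0.224/28, 197.137.0.240/28


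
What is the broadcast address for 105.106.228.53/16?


Network: 105.106.0.0/16
Host bits = 16
Set all host bits to 1:
Broadcast: 105.106.255.255


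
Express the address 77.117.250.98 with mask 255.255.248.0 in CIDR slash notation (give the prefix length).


Binary: 11111111.11111111.11111000.00000000
Count leading 1s
Prefix: /21


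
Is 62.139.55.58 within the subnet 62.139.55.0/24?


Subnet network: 62.139.55.0
Test IP AND mask: 62.139.55.0
Yes, 62.139.55.58 is in 62.139.55.0/24


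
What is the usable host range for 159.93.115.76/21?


Network: 159.93.112.0
Broadcast: 159.93.119.255
First usable = network + 1
Last usable = broadcast - 1
Range: 159.93.112.1 to 159.93.119.254


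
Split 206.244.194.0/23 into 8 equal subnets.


New prefix = 23 + 3 = 26
Each subnet has 64 addresses
  206.244.194.0/26
  206.244.194.64/26
  206.244.194.128/26
  206.244.194.192/26
  206.244.195.0/26
  206.244.195.64/26
  206.244.195.128/26
  206.244.195.192/26
Subnets: 206.244.194.0/26, 206.244.194.64/26, 206.244.194.128/26, 206.244.194.192/26, 206.244.195.0/26, 206.244.195.64/26, 206.244.195.128/26, 206.244.195.192/26


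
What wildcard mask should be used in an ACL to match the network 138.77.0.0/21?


Subnet mask: 255.255.248.0
Wildcard = 255.255.255.255 - subnet mask
255 - 255 = 0
255 - 255 = 0
255 - 248 = 7
255 - 0 = 255
Wildcard: 0.0.7.255


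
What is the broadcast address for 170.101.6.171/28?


Network: 170.101.6.160/28
Host bits = 4
Set all host bits to 1:
Broadcast: 170.101.6.175


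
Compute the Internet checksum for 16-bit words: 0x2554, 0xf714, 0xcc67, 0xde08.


Sum all words (with carry folding):
+ 0x2554 = 0x2554
+ 0xf714 = 0x1c69
+ 0xcc67 = 0xe8d0
+ 0xde08 = 0xc6d9
One's complement: ~0xc6d9
Checksum = 0x3926


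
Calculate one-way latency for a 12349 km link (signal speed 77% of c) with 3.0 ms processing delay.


Speed = 0.77 * 3e5 km/s = 231000 km/s
Propagation delay = 12349 / 231000 = 0.0535 s = 53.4589 ms
Processing delay = 3.0 ms
Total one-way latency = 56.4589 ms


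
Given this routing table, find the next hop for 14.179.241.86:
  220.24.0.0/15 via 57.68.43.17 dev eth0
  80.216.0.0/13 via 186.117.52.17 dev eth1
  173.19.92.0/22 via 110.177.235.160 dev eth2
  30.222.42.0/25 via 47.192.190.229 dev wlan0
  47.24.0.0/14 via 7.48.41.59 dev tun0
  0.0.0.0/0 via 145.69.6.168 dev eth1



Longest prefix match for 14.179.241.86:
  /15 220.24.0.0: no
  /13 80.216.0.0: no
  /22 173.19.92.0: no
  /25 30.222.42.0: no
  /14 47.24.0.0: no
  /0 0.0.0.0: MATCH
Selected: next-hop 145.69.6.168 via eth1 (matched /0)


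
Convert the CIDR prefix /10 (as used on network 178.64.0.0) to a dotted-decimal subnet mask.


/10 means 10 network bits, 22 host bits
Binary: 11111111110000000000000000000000
Mask: 255.192.0.0


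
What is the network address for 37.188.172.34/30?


IP:   00100101.10111100.10101100.00100010
Mask: 11111111.11111111.11111111.11111100
AND operation:
Net:  00100101.10111100.10101100.00100000
Network: 37.188.172.32/30


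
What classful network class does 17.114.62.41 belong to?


First octet: 17
Binary: 00010001
0xxxxxxx -> Class A (1-126)
Class A, default mask 255.0.0.0 (/8)


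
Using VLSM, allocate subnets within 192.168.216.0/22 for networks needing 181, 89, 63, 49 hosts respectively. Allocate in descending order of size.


181 hosts -> /24 (254 usable): 192.168.216.0/24
89 hosts -> /25 (126 usable): 192.168.217.0/25
63 hosts -> /25 (126 usable): 192.168.217.128/25
49 hosts -> /26 (62 usable): 192.168.218.0/26
Allocation: 192.168.216.0/24 (181 hosts, 254 usable); 192.168.217.0/25 (89 hosts, 126 usable); 192.168.217.128/25 (63 hosts, 126 usable); 192.168.218.0/26 (49 hosts, 62 usable)


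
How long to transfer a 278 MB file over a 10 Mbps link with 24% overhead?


Effective throughput = 10 * (1 - 24/100) = 7.6 Mbps
File size in Mb = 278 * 8 = 2224 Mb
Time = 2224 / 7.6
Time = 292.6316 seconds


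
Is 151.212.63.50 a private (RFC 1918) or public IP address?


RFC 1918 private ranges:
  10.0.0.0/8 (10.0.0.0 - 10.255.255.255)
  172.16.0.0/12 (172.16.0.0 - 172.31.255.255)
  192.168.0.0/16 (192.168.0.0 - 192.168.255.255)
Public (not in any RFC 1918 range)


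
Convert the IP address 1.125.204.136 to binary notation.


1 = 00000001
125 = 01111101
204 = 11001100
136 = 10001000
Binary: 00000001.01111101.11001100.10001000


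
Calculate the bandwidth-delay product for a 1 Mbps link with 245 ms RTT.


BDP = bandwidth * RTT
= 1 Mbps * 245 ms
= 1 * 1e6 * 245 / 1000 bits
= 245000 bits
= 30625 bytes
= 29.9072 KB
BDP = 245000 bits (30625 bytes)


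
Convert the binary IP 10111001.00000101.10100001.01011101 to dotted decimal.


10111001 = 185
00000101 = 5
10100001 = 161
01011101 = 93
IP: 185.5.161.93


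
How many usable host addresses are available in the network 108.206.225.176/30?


Host bits = 32 - 30 = 2
Total addresses = 2^2 = 4
Usable = total - 2 (network and broadcast)
Usable hosts: 2


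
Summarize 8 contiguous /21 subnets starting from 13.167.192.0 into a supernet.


Original prefix: /21
Number of subnets: 8 = 2^3
New prefix = 21 - 3 = 18
Supernet: 13.167.192.0/18


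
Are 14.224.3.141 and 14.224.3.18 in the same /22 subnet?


Mask: 255.255.252.0
14.224.3.141 AND mask = 14.224.0.0
14.224.3.18 AND mask = 14.224.0.0
Yes, same subnet (14.224.0.0)


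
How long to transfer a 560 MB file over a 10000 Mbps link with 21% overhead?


Effective throughput = 10000 * (1 - 21/100) = 7900 Mbps
File size in Mb = 560 * 8 = 4480 Mb
Time = 4480 / 7900
Time = 0.5671 seconds


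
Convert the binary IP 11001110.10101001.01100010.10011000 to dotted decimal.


11001110 = 206
10101001 = 169
01100010 = 98
10011000 = 152
IP: 206.169.98.152


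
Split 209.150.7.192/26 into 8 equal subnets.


New prefix = 26 + 3 = 29
Each subnet has 8 addresses
  209.150.7.192/29
  209.150.7.200/29
  209.150.7.208/29
  209.150.7.216/29
  209.150.7.224/29
  209.150.7.232/29
  209.150.7.240/29
  209.150.7.248/29
Subnets: 209.150.7.192/29, 209.150.7.200/29, 209.150.7.208/29, 209.150.7.216/29, 209.150.7.224/29, 209.150.7.232/29, 209.150.7.240/29, 209.150.7.248/29


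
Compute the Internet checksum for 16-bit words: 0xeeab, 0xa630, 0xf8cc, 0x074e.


Sum all words (with carry folding):
+ 0xeeab = 0xeeab
+ 0xa630 = 0x94dc
+ 0xf8cc = 0x8da9
+ 0x074e = 0x94f7
One's complement: ~0x94f7
Checksum = 0x6b08


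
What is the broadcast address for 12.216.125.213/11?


Network: 12.192.0.0/11
Host bits = 21
Set all host bits to 1:
Broadcast: 12.223.255.255


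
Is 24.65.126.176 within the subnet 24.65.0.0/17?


Subnet network: 24.65.0.0
Test IP AND mask: 24.65.0.0
Yes, 24.65.126.176 is in 24.65.0.0/17


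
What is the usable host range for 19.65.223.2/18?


Network: 19.65.192.0
Broadcast: 19.65.255.255
First usable = network + 1
Last usable = broadcast - 1
Range: 19.65.192.1 to 19.65.255.254


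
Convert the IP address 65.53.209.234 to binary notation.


65 = 01000001
53 = 00110101
209 = 11010001
234 = 11101010
Binary: 01000001.00110101.11010001.11101010


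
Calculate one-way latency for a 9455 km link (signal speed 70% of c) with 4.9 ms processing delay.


Speed = 0.7 * 3e5 km/s = 210000 km/s
Propagation delay = 9455 / 210000 = 0.045 s = 45.0238 ms
Processing delay = 4.9 ms
Total one-way latency = 49.9238 ms


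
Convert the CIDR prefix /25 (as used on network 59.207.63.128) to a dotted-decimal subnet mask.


/25 means 25 network bits, 7 host bits
Binary: 11111111111111111111111110000000
Mask: 255.255.255.128


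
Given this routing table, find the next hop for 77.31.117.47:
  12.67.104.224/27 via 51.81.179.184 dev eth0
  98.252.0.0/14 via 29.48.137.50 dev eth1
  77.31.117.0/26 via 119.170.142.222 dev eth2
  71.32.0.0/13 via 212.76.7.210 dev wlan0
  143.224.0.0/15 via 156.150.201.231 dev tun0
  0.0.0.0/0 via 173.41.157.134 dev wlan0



Longest prefix match for 77.31.117.47:
  /27 12.67.104.224: no
  /14 98.252.0.0: no
  /26 77.31.117.0: MATCH
  /13 71.32.0.0: no
  /15 143.224.0.0: no
  /0 0.0.0.0: MATCH
Selected: next-hop 119.170.142.222 via eth2 (matched /26)


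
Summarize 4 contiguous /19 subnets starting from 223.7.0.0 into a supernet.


Original prefix: /19
Number of subnets: 4 = 2^2
New prefix = 19 - 2 = 17
Supernet: 223.7.0.0/17


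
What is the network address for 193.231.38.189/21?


IP:   11000001.11100111.00100110.10111101
Mask: 11111111.11111111.11111000.00000000
AND operation:
Net:  11000001.11100111.00100000.00000000
Network: 193.231.32.0/21


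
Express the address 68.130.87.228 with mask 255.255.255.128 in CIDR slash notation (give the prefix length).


Binary: 11111111.11111111.11111111.10000000
Count leading 1s
Prefix: /25


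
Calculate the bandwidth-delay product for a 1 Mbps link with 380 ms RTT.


BDP = bandwidth * RTT
= 1 Mbps * 380 ms
= 1 * 1e6 * 380 / 1000 bits
= 380000 bits
= 47500 bytes
= 46.3867 KB
BDP = 380000 bits (47500 bytes)


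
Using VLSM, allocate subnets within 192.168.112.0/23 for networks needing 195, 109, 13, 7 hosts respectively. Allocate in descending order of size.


195 hosts -> /24 (254 usable): 192.168.112.0/24
109 hosts -> /25 (126 usable): 192.168.113.0/25
13 hosts -> /28 (14 usable): 192.168.113.128/28
7 hosts -> /28 (14 usable): 192.168.113.144/28
Allocation: 192.168.112.0/24 (195 hosts, 254 usable); 192.168.113.0/25 (109 hosts, 126 usable); 192.168.113.128/28 (13 hosts, 14 usable); 192.168.113.144/28 (7 hosts, 14 usable)


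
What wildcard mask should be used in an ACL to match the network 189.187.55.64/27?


Subnet mask: 255.255.255.224
Wildcard = 255.255.255.255 - subnet mask
255 - 255 = 0
255 - 255 = 0
255 - 255 = 0
255 - 224 = 31
Wildcard: 0.0.0.31


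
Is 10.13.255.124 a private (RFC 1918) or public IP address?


RFC 1918 private ranges:
  10.0.0.0/8 (10.0.0.0 - 10.255.255.255)
  172.16.0.0/12 (172.16.0.0 - 172.31.255.255)
  192.168.0.0/16 (192.168.0.0 - 192.168.255.255)
Private (in 10.0.0.0/8)


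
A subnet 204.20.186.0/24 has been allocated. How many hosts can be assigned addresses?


Host bits = 32 - 24 = 8
Total addresses = 2^8 = 256
Usable = total - 2 (network and broadcast)
Usable hosts: 254


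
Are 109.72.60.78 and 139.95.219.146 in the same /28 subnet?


Mask: 255.255.255.240
109.72.60.78 AND mask = 109.72.60.64
139.95.219.146 AND mask = 139.95.219.144
No, different subnets (109.72.60.64 vs 139.95.219.144)


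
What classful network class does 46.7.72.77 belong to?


First octet: 46
Binary: 00101110
0xxxxxxx -> Class A (1-126)
Class A, default mask 255.0.0.0 (/8)


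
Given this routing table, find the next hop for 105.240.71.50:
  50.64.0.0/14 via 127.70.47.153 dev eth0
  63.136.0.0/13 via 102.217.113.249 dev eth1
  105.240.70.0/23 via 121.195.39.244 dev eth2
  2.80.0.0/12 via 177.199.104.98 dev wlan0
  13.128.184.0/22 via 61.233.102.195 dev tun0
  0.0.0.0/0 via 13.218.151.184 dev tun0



Longest prefix match for 105.240.71.50:
  /14 50.64.0.0: no
  /13 63.136.0.0: no
  /23 105.240.70.0: MATCH
  /12 2.80.0.0: no
  /22 13.128.184.0: no
  /0 0.0.0.0: MATCH
Selected: next-hop 121.195.39.244 via eth2 (matched /23)


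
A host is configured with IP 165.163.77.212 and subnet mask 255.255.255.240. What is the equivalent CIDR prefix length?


Binary: 11111111.11111111.11111111.11110000
Count leading 1s
Prefix: /28


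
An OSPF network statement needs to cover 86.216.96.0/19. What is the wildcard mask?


Subnet mask: 255.255.224.0
Wildcard = 255.255.255.255 - subnet mask
255 - 255 = 0
255 - 255 = 0
255 - 224 = 31
255 - 0 = 255
Wildcard: 0.0.31.255


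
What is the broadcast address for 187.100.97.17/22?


Network: 187.100.96.0/22
Host bits = 10
Set all host bits to 1:
Broadcast: 187.100.99.255


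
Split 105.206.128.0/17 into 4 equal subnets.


New prefix = 17 + 2 = 19
Each subnet has 8192 addresses
  105.206.128.0/19
  105.206.160.0/19
  105.206.192.0/19
  105.206.224.0/19
Subnets: 105.206.128.0/19, 105.206.160.0/19, 105.206.192.0/19, 105.206.224.0/19


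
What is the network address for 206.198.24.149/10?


IP:   11001110.11000110.00011000.10010101
Mask: 11111111.11000000.00000000.00000000
AND operation:
Net:  11001110.11000000.00000000.00000000
Network: 206.192.0.0/10


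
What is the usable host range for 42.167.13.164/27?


Network: 42.167.13.160
Broadcast: 42.167.13.191
First usable = network + 1
Last usable = broadcast - 1
Range: 42.167.13.161 to 42.167.13.190


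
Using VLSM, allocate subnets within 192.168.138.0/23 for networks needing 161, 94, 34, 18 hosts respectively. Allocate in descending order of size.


161 hosts -> /24 (254 usable): 192.168.138.0/24
94 hosts -> /25 (126 usable): 192.168.139.0/25
34 hosts -> /26 (62 usable): 192.168.139.128/26
18 hosts -> /27 (30 usable): 192.168.139.192/27
Allocation: 192.168.138.0/24 (161 hosts, 254 usable); 192.168.139.0/25 (94 hosts, 126 usable); 192.168.139.128/26 (34 hosts, 62 usable); 192.168.139.192/27 (18 hosts, 30 usable)


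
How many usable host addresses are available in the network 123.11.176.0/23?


Host bits = 32 - 23 = 9
Total addresses = 2^9 = 512
Usable = total - 2 (network and broadcast)
Usable hosts: 510


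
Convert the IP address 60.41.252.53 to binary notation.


60 = 00111100
41 = 00101001
252 = 11111100
53 = 00110101
Binary: 00111100.00101001.11111100.00110101


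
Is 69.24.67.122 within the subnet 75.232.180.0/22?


Subnet network: 75.232.180.0
Test IP AND mask: 69.24.64.0
No, 69.24.67.122 is not in 75.232.180.0/22


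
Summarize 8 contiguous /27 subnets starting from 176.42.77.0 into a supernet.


Original prefix: /27
Number of subnets: 8 = 2^3
New prefix = 27 - 3 = 24
Supernet: 176.42.77.0/24


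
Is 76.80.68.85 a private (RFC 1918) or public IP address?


RFC 1918 private ranges:
  10.0.0.0/8 (10.0.0.0 - 10.255.255.255)
  172.16.0.0/12 (172.16.0.0 - 172.31.255.255)
  192.168.0.0/16 (192.168.0.0 - 192.168.255.255)
Public (not in any RFC 1918 range)


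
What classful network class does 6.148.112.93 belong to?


First octet: 6
Binary: 00000110
0xxxxxxx -> Class A (1-126)
Class A, default mask 255.0.0.0 (/8)


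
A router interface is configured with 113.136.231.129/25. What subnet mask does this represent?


/25 means 25 network bits, 7 host bits
Binary: 11111111111111111111111110000000
Mask: 255.255.255.128


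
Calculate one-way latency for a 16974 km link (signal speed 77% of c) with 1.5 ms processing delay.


Speed = 0.77 * 3e5 km/s = 231000 km/s
Propagation delay = 16974 / 231000 = 0.0735 s = 73.4805 ms
Processing delay = 1.5 ms
Total one-way latency = 74.9805 ms


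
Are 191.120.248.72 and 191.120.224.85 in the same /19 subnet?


Mask: 255.255.224.0
191.120.248.72 AND mask = 191.120.224.0
191.120.224.85 AND mask = 191.120.224.0
Yes, same subnet (191.120.224.0)


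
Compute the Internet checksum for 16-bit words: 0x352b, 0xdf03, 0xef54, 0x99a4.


Sum all words (with carry folding):
+ 0x352b = 0x352b
+ 0xdf03 = 0x142f
+ 0xef54 = 0x0384
+ 0x99a4 = 0x9d28
One's complement: ~0x9d28
Checksum = 0x62d7


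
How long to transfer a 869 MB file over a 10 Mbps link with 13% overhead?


Effective throughput = 10 * (1 - 13/100) = 8.7 Mbps
File size in Mb = 869 * 8 = 6952 Mb
Time = 6952 / 8.7
Time = 799.0805 seconds


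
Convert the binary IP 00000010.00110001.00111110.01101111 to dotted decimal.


00000010 = 2
00110001 = 49
00111110 = 62
01101111 = 111
IP: 2.49.62.111


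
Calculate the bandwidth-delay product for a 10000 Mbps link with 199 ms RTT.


BDP = bandwidth * RTT
= 10000 Mbps * 199 ms
= 10000 * 1e6 * 199 / 1000 bits
= 1990000000 bits
= 248750000 bytes
= 242919.9219 KB
BDP = 1990000000 bits (248750000 bytes)


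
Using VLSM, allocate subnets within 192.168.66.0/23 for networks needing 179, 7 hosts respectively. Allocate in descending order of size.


179 hosts -> /24 (254 usable): 192.168.66.0/24
7 hosts -> /28 (14 usable): 192.168.67.0/28
Allocation: 192.168.66.0/24 (179 hosts, 254 usable); 192.168.67.0/28 (7 hosts, 14 usable)


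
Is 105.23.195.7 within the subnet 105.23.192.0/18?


Subnet network: 105.23.192.0
Test IP AND mask: 105.23.192.0
Yes, 105.23.195.7 is in 105.23.192.0/18


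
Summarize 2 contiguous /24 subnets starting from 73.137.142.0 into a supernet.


Original prefix: /24
Number of subnets: 2 = 2^1
New prefix = 24 - 1 = 23
Supernet: 73.137.142.0/23


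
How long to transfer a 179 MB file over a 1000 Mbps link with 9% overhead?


Effective throughput = 1000 * (1 - 9/100) = 910 Mbps
File size in Mb = 179 * 8 = 1432 Mb
Time = 1432 / 910
Time = 1.5736 seconds


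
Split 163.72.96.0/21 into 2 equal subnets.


New prefix = 21 + 1 = 22
Each subnet has 1024 addresses
  163.72.96.0/22
  163.72.100.0/22
Subnets: 163.72.96.0/22, 163.72.100.0/22


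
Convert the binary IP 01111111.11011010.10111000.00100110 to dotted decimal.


01111111 = 127
11011010 = 218
10111000 = 184
00100110 = 38
IP: 127.218.184.38


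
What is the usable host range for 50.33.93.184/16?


Network: 50.33.0.0
Broadcast: 50.33.255.255
First usable = network + 1
Last usable = broadcast - 1
Range: 50.33.0.1 to 50.33.255.254


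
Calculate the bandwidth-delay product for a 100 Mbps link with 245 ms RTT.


BDP = bandwidth * RTT
= 100 Mbps * 245 ms
= 100 * 1e6 * 245 / 1000 bits
= 24500000 bits
= 3062500 bytes
= 2990.7227 KB
BDP = 24500000 bits (3062500 bytes)


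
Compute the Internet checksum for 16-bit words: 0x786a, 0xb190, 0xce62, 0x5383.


Sum all words (with carry folding):
+ 0x786a = 0x786a
+ 0xb190 = 0x29fb
+ 0xce62 = 0xf85d
+ 0x5383 = 0x4be1
One's complement: ~0x4be1
Checksum = 0xb41e


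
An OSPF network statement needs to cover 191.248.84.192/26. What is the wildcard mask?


Subnet mask: 255.255.255.192
Wildcard = 255.255.255.255 - subnet mask
255 - 255 = 0
255 - 255 = 0
255 - 255 = 0
255 - 192 = 63
Wildcard: 0.0.0.63


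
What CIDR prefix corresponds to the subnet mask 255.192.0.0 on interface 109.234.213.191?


Binary: 11111111.11000000.00000000.00000000
Count leading 1s
Prefix: /10


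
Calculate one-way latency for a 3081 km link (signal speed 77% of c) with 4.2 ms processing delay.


Speed = 0.77 * 3e5 km/s = 231000 km/s
Propagation delay = 3081 / 231000 = 0.0133 s = 13.3377 ms
Processing delay = 4.2 ms
Total one-way latency = 17.5377 ms


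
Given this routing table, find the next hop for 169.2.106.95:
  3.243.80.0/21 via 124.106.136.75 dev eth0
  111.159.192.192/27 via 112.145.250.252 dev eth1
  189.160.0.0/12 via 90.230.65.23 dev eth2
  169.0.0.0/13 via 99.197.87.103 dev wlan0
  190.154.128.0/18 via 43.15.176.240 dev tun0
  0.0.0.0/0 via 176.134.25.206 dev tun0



Longest prefix match for 169.2.106.95:
  /21 3.243.80.0: no
  /27 111.159.192.192: no
  /12 189.160.0.0: no
  /13 169.0.0.0: MATCH
  /18 190.154.128.0: no
  /0 0.0.0.0: MATCH
Selected: next-hop 99.197.87.103 via wlan0 (matched /13)


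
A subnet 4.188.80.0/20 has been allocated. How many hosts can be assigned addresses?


Host bits = 32 - 20 = 12
Total addresses = 2^12 = 4096
Usable = total - 2 (network and broadcast)
Usable hosts: 4094


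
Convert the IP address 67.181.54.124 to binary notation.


67 = 01000011
181 = 10110101
54 = 00110110
124 = 01111100
Binary: 01000011.10110101.00110110.01111100


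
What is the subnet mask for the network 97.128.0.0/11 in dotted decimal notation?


/11 means 11 network bits, 21 host bits
Binary: 11111111111000000000000000000000
Mask: 255.224.0.0


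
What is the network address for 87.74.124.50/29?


IP:   01010111.01001010.01111100.00110010
Mask: 11111111.11111111.11111111.11111000
AND operation:
Net:  01010111.01001010.01111100.00110000
Network: 87.74.124.48/29


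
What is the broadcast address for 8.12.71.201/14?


Network: 8.12.0.0/14
Host bits = 18
Set all host bits to 1:
Broadcast: 8.15.255.255


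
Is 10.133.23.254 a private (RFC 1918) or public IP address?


RFC 1918 private ranges:
  10.0.0.0/8 (10.0.0.0 - 10.255.255.255)
  172.16.0.0/12 (172.16.0.0 - 172.31.255.255)
  192.168.0.0/16 (192.168.0.0 - 192.168.255.255)
Private (in 10.0.0.0/8)


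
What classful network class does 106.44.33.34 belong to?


First octet: 106
Binary: 01101010
0xxxxxxx -> Class A (1-126)
Class A, default mask 255.0.0.0 (/8)


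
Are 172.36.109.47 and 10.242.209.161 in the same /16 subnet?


Mask: 255.255.0.0
172.36.109.47 AND mask = 172.36.0.0
10.242.209.161 AND mask = 10.242.0.0
No, different subnets (172.36.0.0 vs 10.242.0.0)


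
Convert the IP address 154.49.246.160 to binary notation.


154 = 10011010
49 = 00110001
246 = 11110110
160 = 10100000
Binary: 10011010.00110001.11110110.10100000


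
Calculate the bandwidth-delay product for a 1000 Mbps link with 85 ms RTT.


BDP = bandwidth * RTT
= 1000 Mbps * 85 ms
= 1000 * 1e6 * 85 / 1000 bits
= 85000000 bits
= 10625000 bytes
= 10375.9766 KB
BDP = 85000000 bits (10625000 bytes)


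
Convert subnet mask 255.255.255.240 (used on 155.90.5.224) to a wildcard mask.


Subnet mask: 255.255.255.240
Wildcard = 255.255.255.255 - subnet mask
255 - 255 = 0
255 - 255 = 0
255 - 255 = 0
255 - 240 = 15
Wildcard: 0.0.0.15
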